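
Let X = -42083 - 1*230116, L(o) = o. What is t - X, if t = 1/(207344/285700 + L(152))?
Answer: 2969265442189/10908436 ≈ 2.7220e+5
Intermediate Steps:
t = 71425/10908436 (t = 1/(207344/285700 + 152) = 1/(207344*(1/285700) + 152) = 1/(51836/71425 + 152) = 1/(10908436/71425) = 71425/10908436 ≈ 0.0065477)
X = -272199 (X = -42083 - 230116 = -272199)
t - X = 71425/10908436 - 1*(-272199) = 71425/10908436 + 272199 = 2969265442189/10908436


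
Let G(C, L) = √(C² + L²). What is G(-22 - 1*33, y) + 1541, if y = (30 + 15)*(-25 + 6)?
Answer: 1541 + 5*√29362 ≈ 2397.8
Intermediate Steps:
y = -855 (y = 45*(-19) = -855)
G(-22 - 1*33, y) + 1541 = √((-22 - 1*33)² + (-855)²) + 1541 = √((-22 - 33)² + 731025) + 1541 = √((-55)² + 731025) + 1541 = √(3025 + 731025) + 1541 = √734050 + 1541 = 5*√29362 + 1541 = 1541 + 5*√29362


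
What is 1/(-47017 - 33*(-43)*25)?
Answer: -1/11542 ≈ -8.6640e-5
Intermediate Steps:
1/(-47017 - 33*(-43)*25) = 1/(-47017 + 1419*25) = 1/(-47017 + 35475) = 1/(-11542) = -1/11542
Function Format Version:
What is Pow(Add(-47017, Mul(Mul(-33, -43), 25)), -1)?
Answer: Rational(-1, 11542) ≈ -8.6640e-5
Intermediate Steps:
Pow(Add(-47017, Mul(Mul(-33, -43), 25)), -1) = Pow(Add(-47017, Mul(1419, 25)), -1) = Pow(Add(-47017, 35475), -1) = Pow(-11542, -1) = Rational(-1, 11542)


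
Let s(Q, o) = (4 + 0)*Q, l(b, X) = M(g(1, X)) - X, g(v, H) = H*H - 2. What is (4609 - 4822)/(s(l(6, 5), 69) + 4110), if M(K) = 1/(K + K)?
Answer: -4899/94072 ≈ -0.052077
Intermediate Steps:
g(v, H) = -2 + H² (g(v, H) = H² - 2 = -2 + H²)
M(K) = 1/(2*K)
l(b, X) = 1/(2*(-2 + X²)) - X
s(Q, o) = 4*Q
(4609 - 4822)/(s(l(6, 5), 69) + 4110) = (4609 - 4822)/(4*((½ - 1*5*(-2 + 5²))/(-2 + 5²)) + 4110) = -213/(4*((½ - 1*5*(-2 + 25))/(-2 + 25)) + 4110) = -213/(4*((½ - 1*5*23)/23) + 4110) = -213/(4*((½ - 115)/23) + 4110) = -213/(4*((1/23)*(-229/2)) + 4110) = -213/(4*(-229/46) + 4110) = -213/(-458/23 + 4110) = -213/94072/23 = -213*23/94072 = -4899/94072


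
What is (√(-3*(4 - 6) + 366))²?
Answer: 372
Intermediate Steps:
(√(-3*(4 - 6) + 366))² = (√(-3*(-2) + 366))² = (√(6 + 366))² = (√372)² = (2*√93)² = 372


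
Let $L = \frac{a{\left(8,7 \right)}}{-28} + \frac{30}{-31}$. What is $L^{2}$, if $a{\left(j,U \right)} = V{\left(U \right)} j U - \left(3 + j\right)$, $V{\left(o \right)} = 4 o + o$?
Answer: $\frac{3752665081}{753424} \approx 4980.8$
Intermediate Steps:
$V{\left(o \right)} = 5 o$
$a{\left(j,U \right)} = -3 - j + 5 j U^{2}$ ($a{\left(j,U \right)} = 5 U j U - \left(3 + j\right) = 5 j U^{2} - \left(3 + j\right) = -3 - j + 5 j U^{2}$)
$L = - \frac{61259}{868}$ ($L = \frac{-3 - 8 + 5 \cdot 8 \cdot 7^{2}}{-28} + \frac{30}{-31} = \left(-3 - 8 + 5 \cdot 8 \cdot 49\right) \left(- \frac{1}{28}\right) + 30 \left(- \frac{1}{31}\right) = \left(-3 - 8 + 1960\right) \left(- \frac{1}{28}\right) - \frac{30}{31} = 1949 \left(- \frac{1}{28}\right) - \frac{30}{31} = - \frac{1949}{28} - \frac{30}{31} = - \frac{61259}{868} \approx -70.575$)
$L^{2} = \left(- \frac{61259}{868}\right)^{2} = \frac{3752665081}{753424}$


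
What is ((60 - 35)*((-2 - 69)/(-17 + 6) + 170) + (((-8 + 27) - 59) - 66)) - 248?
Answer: 44631/11 ≈ 4057.4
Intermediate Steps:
((60 - 35)*((-2 - 69)/(-17 + 6) + 170) + (((-8 + 27) - 59) - 66)) - 248 = (25*(-71/(-11) + 170) + ((19 - 59) - 66)) - 248 = (25*(-71*(-1/11) + 170) + (-40 - 66)) - 248 = (25*(71/11 + 170) - 106) - 248 = (25*(1941/11) - 106) - 248 = (48525/11 - 106) - 248 = 47359/11 - 248 = 44631/11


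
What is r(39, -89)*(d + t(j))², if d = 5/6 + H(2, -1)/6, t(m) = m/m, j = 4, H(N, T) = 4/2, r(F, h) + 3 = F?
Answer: 169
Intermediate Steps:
r(F, h) = -3 + F
H(N, T) = 2 (H(N, T) = 4*(½) = 2)
t(m) = 1
d = 7/6 (d = 5/6 + 2/6 = 5*(⅙) + 2*(⅙) = ⅚ + ⅓ = 7/6 ≈ 1.1667)
r(39, -89)*(d + t(j))² = (-3 + 39)*(7/6 + 1)² = 36*(13/6)² = 36*(169/36) = 169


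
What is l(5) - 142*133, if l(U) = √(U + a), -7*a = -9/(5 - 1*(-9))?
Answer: -18886 + √998/14 ≈ -18884.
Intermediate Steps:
a = 9/98 (a = -(-9)/(7*(5 - 1*(-9))) = -(-9)/(7*(5 + 9)) = -(-9)/(7*14) = -⅐*(-9/14) = 9/98 ≈ 0.091837)
l(U) = √(9/98 + U) (l(U) = √(U + 9/98) = √(9/98 + U))
l(5) - 142*133 = √(18 + 196*5)/14 - 142*133 = √(18 + 980)/14 - 18886 = √998/14 - 18886 = -18886 + √998/14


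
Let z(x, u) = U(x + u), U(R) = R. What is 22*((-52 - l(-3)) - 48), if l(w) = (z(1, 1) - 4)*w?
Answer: -2332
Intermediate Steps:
z(x, u) = u + x (z(x, u) = x + u = u + x)
l(w) = -2*w (l(w) = ((1 + 1) - 4)*w = (2 - 4)*w = -2*w)
22*((-52 - l(-3)) - 48) = 22*((-52 - (-2)*(-3)) - 48) = 22*((-52 - 1*6) - 48) = 22*((-52 - 6) - 48) = 22*(-58 - 48) = 22*(-106) = -2332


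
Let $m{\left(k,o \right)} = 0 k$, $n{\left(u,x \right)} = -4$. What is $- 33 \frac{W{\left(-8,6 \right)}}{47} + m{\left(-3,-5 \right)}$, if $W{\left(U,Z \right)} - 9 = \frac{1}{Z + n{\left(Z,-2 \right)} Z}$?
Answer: $- \frac{1771}{282} \approx -6.2801$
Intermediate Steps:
$W{\left(U,Z \right)} = 9 - \frac{1}{3 Z}$ ($W{\left(U,Z \right)} = 9 + \frac{1}{Z - 4 Z} = 9 + \frac{1}{\left(-3\right) Z} = 9 - \frac{1}{3 Z}$)
$m{\left(k,o \right)} = 0$
$- 33 \frac{W{\left(-8,6 \right)}}{47} + m{\left(-3,-5 \right)} = - 33 \frac{9 - \frac{1}{3 \cdot 6}}{47} + 0 = - 33 \left(9 - \frac{1}{18}\right) \frac{1}{47} + 0 = - 33 \cdot \frac{161}{18} \cdot \frac{1}{47} + 0 = \left(-33\right) \frac{161}{846} + 0 = - \frac{1771}{282} + 0 = - \frac{1771}{282}$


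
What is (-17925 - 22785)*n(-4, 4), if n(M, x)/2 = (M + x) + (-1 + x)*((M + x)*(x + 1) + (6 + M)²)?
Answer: -977040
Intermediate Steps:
n(M, x) = 2*M + 2*x + 2*(-1 + x)*((6 + M)² + (1 + x)*(M + x)) (n(M, x) = 2*((M + x) + (-1 + x)*((M + x)*(x + 1) + (6 + M)²)) = 2*((M + x) + (-1 + x)*((M + x)*(1 + x) + (6 + M)²)) = 2*((M + x) + (-1 + x)*((1 + x)*(M + x) + (6 + M)²)) = 2*((M + x) + (-1 + x)*((6 + M)² + (1 + x)*(M + x))) = 2*(M + x + (-1 + x)*((6 + M)² + (1 + x)*(M + x))) = 2*M + 2*x + 2*(-1 + x)*((6 + M)² + (1 + x)*(M + x)))
(-17925 - 22785)*n(-4, 4) = (-17925 - 22785)*(-2*(6 - 4)² + 2*4³ + 2*(-4)*4² + 2*4*(6 - 4)²) = -40710*(-2*2² + 2*64 + 2*(-4)*16 + 2*4*2²) = -40710*(-2*4 + 128 - 128 + 2*4*4) = -40710*(-8 + 128 - 128 + 32) = -40710*24 = -977040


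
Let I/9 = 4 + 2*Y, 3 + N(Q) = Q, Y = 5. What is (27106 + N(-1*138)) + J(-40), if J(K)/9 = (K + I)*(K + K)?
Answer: -34955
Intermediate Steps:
N(Q) = -3 + Q
I = 126 (I = 9*(4 + 2*5) = 9*(4 + 10) = 9*14 = 126)
J(K) = 18*K*(126 + K) (J(K) = 9*((K + 126)*(K + K)) = 9*((126 + K)*(2*K)) = 9*(2*K*(126 + K)) = 18*K*(126 + K))
(27106 + N(-1*138)) + J(-40) = (27106 + (-3 - 1*138)) + 18*(-40)*(126 - 40) = (27106 + (-3 - 138)) + 18*(-40)*86 = (27106 - 141) - 61920 = 26965 - 61920 = -34955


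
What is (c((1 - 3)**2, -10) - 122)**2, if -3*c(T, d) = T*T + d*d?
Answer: 232324/9 ≈ 25814.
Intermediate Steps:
c(T, d) = -T**2/3 - d**2/3 (c(T, d) = -(T*T + d*d)/3 = -(T**2 + d**2)/3 = -T**2/3 - d**2/3)
(c((1 - 3)**2, -10) - 122)**2 = ((-(1 - 3)**4/3 - 1/3*(-10)**2) - 122)**2 = ((-((-2)**2)**2/3 - 1/3*100) - 122)**2 = ((-1/3*4**2 - 100/3) - 122)**2 = ((-1/3*16 - 100/3) - 122)**2 = ((-16/3 - 100/3) - 122)**2 = (-116/3 - 122)**2 = (-482/3)**2 = 232324/9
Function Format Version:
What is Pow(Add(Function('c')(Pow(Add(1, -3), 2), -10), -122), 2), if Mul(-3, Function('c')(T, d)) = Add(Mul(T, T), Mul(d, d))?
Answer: Rational(232324, 9) ≈ 25814.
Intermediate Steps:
Function('c')(T, d) = Add(Mul(Rational(-1, 3), Pow(T, 2)), Mul(Rational(-1, 3), Pow(d, 2))) (Function('c')(T, d) = Mul(Rational(-1, 3), Add(Mul(T, T), Mul(d, d))) = Mul(Rational(-1, 3), Add(Pow(T, 2), Pow(d, 2))) = Add(Mul(Rational(-1, 3), Pow(T, 2)), Mul(Rational(-1, 3), Pow(d, 2))))
Pow(Add(Function('c')(Pow(Add(1, -3), 2), -10), -122), 2) = Pow(Add(Add(Mul(Rational(-1, 3), Pow(Pow(Add(1, -3), 2), 2)), Mul(Rational(-1, 3), Pow(-10, 2))), -122), 2) = Pow(Add(Add(Mul(Rational(-1, 3), Pow(Pow(-2, 2), 2)), Mul(Rational(-1, 3), 100)), -122), 2) = Pow(Add(Add(Mul(Rational(-1, 3), Pow(4, 2)), Rational(-100, 3)), -122), 2) = Pow(Add(Add(Mul(Rational(-1, 3), 16), Rational(-100, 3)), -122), 2) = Pow(Add(Add(Rational(-16, 3), Rational(-100, 3)), -122), 2) = Pow(Add(Rational(-116, 3), -122), 2) = Pow(Rational(-482, 3), 2) = Rational(232324, 9)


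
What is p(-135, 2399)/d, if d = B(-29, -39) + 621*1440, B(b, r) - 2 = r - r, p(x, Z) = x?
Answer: -135/894242 ≈ -0.00015097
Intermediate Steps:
B(b, r) = 2 (B(b, r) = 2 + (r - r) = 2 + 0 = 2)
d = 894242 (d = 2 + 621*1440 = 2 + 894240 = 894242)
p(-135, 2399)/d = -135/894242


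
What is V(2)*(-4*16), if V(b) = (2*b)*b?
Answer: -512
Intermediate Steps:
V(b) = 2*b**2
V(2)*(-4*16) = (2*2**2)*(-4*16) = (2*4)*(-64) = 8*(-64) = -512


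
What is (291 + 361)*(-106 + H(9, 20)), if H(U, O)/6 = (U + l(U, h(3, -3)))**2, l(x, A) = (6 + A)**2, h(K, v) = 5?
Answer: 66043688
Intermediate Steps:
H(U, O) = 6*(121 + U)**2 (H(U, O) = 6*(U + (6 + 5)**2)**2 = 6*(U + 11**2)**2 = 6*(U + 121)**2 = 6*(121 + U)**2)
(291 + 361)*(-106 + H(9, 20)) = (291 + 361)*(-106 + 6*(121 + 9)**2) = 652*(-106 + 6*130**2) = 652*(-106 + 6*16900) = 652*(-106 + 101400) = 652*101294 = 66043688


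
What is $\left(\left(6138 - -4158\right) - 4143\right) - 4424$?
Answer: $1729$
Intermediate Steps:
$\left(\left(6138 - -4158\right) - 4143\right) - 4424 = \left(\left(6138 + 4158\right) - 4143\right) - 4424 = \left(10296 - 4143\right) - 4424 = 6153 - 4424 = 1729$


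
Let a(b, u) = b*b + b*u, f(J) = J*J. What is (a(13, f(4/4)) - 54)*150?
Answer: 19200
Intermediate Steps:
f(J) = J**2
a(b, u) = b**2 + b*u
(a(13, f(4/4)) - 54)*150 = (13*(13 + (4/4)**2) - 54)*150 = (13*(13 + (4*(1/4))**2) - 54)*150 = (13*(13 + 1**2) - 54)*150 = (13*(13 + 1) - 54)*150 = (13*14 - 54)*150 = (182 - 54)*150 = 128*150 = 19200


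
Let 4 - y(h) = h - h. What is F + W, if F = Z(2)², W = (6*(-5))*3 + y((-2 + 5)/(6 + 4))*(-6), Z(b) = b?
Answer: -110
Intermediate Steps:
y(h) = 4 (y(h) = 4 - (h - h) = 4 - 1*0 = 4 + 0 = 4)
W = -114 (W = (6*(-5))*3 + 4*(-6) = -30*3 - 24 = -90 - 24 = -114)
F = 4 (F = 2² = 4)
F + W = 4 - 114 = -110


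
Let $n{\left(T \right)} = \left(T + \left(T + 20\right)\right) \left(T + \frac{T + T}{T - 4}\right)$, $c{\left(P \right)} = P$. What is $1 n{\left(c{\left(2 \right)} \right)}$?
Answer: $0$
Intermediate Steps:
$n{\left(T \right)} = \left(20 + 2 T\right) \left(T + \frac{2 T}{-4 + T}\right)$ ($n{\left(T \right)} = \left(T + \left(20 + T\right)\right) \left(T + \frac{2 T}{-4 + T}\right) = \left(20 + 2 T\right) \left(T + \frac{2 T}{-4 + T}\right)$)
$1 n{\left(c{\left(2 \right)} \right)} = 1 \cdot 2 \cdot 2 \frac{1}{-4 + 2} \left(-20 + 2^{2} + 8 \cdot 2\right) = 1 \cdot 2 \cdot 2 \frac{1}{-2} \left(-20 + 4 + 16\right) = 1 \cdot 2 \cdot 2 \left(- \frac{1}{2}\right) 0 = 1 \cdot 0 = 0$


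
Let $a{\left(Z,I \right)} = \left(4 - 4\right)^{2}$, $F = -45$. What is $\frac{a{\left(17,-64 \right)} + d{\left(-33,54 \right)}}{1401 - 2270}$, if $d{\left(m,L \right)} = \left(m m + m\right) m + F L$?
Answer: $\frac{37278}{869} \approx 42.898$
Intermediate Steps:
$a{\left(Z,I \right)} = 0$ ($a{\left(Z,I \right)} = 0^{2} = 0$)
$d{\left(m,L \right)} = - 45 L + m \left(m + m^{2}\right)$ ($d{\left(m,L \right)} = \left(m m + m\right) m - 45 L = \left(m^{2} + m\right) m - 45 L = \left(m + m^{2}\right) m - 45 L = m \left(m + m^{2}\right) - 45 L = - 45 L + m \left(m + m^{2}\right)$)
$\frac{a{\left(17,-64 \right)} + d{\left(-33,54 \right)}}{1401 - 2270} = \frac{0 + \left(\left(-33\right)^{2} + \left(-33\right)^{3} - 2430\right)}{1401 - 2270} = \frac{0 - 37278}{-869} = \left(0 - 37278\right) \left(- \frac{1}{869}\right) = \left(-37278\right) \left(- \frac{1}{869}\right) = \frac{37278}{869}$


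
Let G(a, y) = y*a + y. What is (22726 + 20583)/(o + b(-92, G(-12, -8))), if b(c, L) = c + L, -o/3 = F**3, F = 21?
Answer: -43309/27787 ≈ -1.5586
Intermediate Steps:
G(a, y) = y + a*y (G(a, y) = a*y + y = y + a*y)
o = -27783 (o = -3*21**3 = -3*9261 = -27783)
b(c, L) = L + c
(22726 + 20583)/(o + b(-92, G(-12, -8))) = (22726 + 20583)/(-27783 + (-8*(1 - 12) - 92)) = 43309/(-27783 + (-8*(-11) - 92)) = 43309/(-27783 + (88 - 92)) = 43309/(-27783 - 4) = 43309/(-27787) = 43309*(-1/27787) = -43309/27787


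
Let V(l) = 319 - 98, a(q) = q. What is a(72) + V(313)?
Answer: 293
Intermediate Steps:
V(l) = 221
a(72) + V(313) = 72 + 221 = 293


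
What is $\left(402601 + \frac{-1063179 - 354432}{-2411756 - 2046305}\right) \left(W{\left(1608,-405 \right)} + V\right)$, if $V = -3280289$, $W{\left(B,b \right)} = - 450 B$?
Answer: $- \frac{7186264996868083808}{4458061} \approx -1.612 \cdot 10^{12}$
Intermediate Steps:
$\left(402601 + \frac{-1063179 - 354432}{-2411756 - 2046305}\right) \left(W{\left(1608,-405 \right)} + V\right) = \left(402601 + \frac{-1063179 - 354432}{-2411756 - 2046305}\right) \left(\left(-450\right) 1608 - 3280289\right) = \left(402601 - \frac{1417611}{-4458061}\right) \left(-723600 - 3280289\right) = \left(402601 - - \frac{1417611}{4458061}\right) \left(-4003889\right) = \left(402601 + \frac{1417611}{4458061}\right) \left(-4003889\right) = \frac{1794821234272}{4458061} \left(-4003889\right) = - \frac{7186264996868083808}{4458061}$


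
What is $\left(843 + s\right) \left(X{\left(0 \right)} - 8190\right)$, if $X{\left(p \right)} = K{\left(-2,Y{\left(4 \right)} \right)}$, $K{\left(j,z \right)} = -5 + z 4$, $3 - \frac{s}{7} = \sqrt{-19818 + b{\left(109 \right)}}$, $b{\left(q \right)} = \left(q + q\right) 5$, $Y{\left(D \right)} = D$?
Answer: $-7066656 + 114506 i \sqrt{4682} \approx -7.0667 \cdot 10^{6} + 7.8351 \cdot 10^{6} i$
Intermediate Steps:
$b{\left(q \right)} = 10 q$ ($b{\left(q \right)} = 2 q 5 = 10 q$)
$s = 21 - 14 i \sqrt{4682}$ ($s = 21 - 7 \sqrt{-19818 + 10 \cdot 109} = 21 - 7 \sqrt{-19818 + 1090} = 21 - 7 \sqrt{-18728} = 21 - 7 \cdot 2 i \sqrt{4682} = 21 - 14 i \sqrt{4682} \approx 21.0 - 957.95 i$)
$K{\left(j,z \right)} = -5 + 4 z$
$X{\left(p \right)} = 11$ ($X{\left(p \right)} = -5 + 4 \cdot 4 = -5 + 16 = 11$)
$\left(843 + s\right) \left(X{\left(0 \right)} - 8190\right) = \left(843 + \left(21 - 14 i \sqrt{4682}\right)\right) \left(11 - 8190\right) = \left(864 - 14 i \sqrt{4682}\right) \left(-8179\right) = -7066656 + 114506 i \sqrt{4682}$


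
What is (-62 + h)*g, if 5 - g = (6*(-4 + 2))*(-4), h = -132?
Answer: 8342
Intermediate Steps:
g = -43 (g = 5 - 6*(-4 + 2)*(-4) = 5 - 6*(-2)*(-4) = 5 - (-12)*(-4) = 5 - 1*48 = 5 - 48 = -43)
(-62 + h)*g = (-62 - 132)*(-43) = -194*(-43) = 8342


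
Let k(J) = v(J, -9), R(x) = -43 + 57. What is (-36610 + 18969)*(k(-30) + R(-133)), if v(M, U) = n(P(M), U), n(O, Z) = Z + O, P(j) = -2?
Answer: -52923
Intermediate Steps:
R(x) = 14
n(O, Z) = O + Z
v(M, U) = -2 + U
k(J) = -11 (k(J) = -2 - 9 = -11)
(-36610 + 18969)*(k(-30) + R(-133)) = (-36610 + 18969)*(-11 + 14) = -17641*3 = -52923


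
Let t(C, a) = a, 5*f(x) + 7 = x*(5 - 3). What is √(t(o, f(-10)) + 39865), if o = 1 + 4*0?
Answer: √996490/5 ≈ 199.65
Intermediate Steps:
o = 1 (o = 1 + 0 = 1)
f(x) = -7/5 + 2*x/5 (f(x) = -7/5 + (x*(5 - 3))/5 = -7/5 + (x*2)/5 = -7/5 + (2*x)/5 = -7/5 + 2*x/5)
√(t(o, f(-10)) + 39865) = √((-7/5 + (⅖)*(-10)) + 39865) = √((-7/5 - 4) + 39865) = √(-27/5 + 39865) = √(199298/5) = √996490/5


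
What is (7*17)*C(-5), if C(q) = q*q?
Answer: 2975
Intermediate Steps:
C(q) = q²
(7*17)*C(-5) = (7*17)*(-5)² = 119*25 = 2975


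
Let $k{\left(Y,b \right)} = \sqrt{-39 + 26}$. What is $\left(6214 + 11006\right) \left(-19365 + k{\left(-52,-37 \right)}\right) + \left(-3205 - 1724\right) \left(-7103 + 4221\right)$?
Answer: $-319259922 + 17220 i \sqrt{13} \approx -3.1926 \cdot 10^{8} + 62088.0 i$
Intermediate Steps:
$k{\left(Y,b \right)} = i \sqrt{13}$ ($k{\left(Y,b \right)} = \sqrt{-13} = i \sqrt{13}$)
$\left(6214 + 11006\right) \left(-19365 + k{\left(-52,-37 \right)}\right) + \left(-3205 - 1724\right) \left(-7103 + 4221\right) = \left(6214 + 11006\right) \left(-19365 + i \sqrt{13}\right) + \left(-3205 - 1724\right) \left(-7103 + 4221\right) = 17220 \left(-19365 + i \sqrt{13}\right) - -14205378 = \left(-333465300 + 17220 i \sqrt{13}\right) + 14205378 = -319259922 + 17220 i \sqrt{13}$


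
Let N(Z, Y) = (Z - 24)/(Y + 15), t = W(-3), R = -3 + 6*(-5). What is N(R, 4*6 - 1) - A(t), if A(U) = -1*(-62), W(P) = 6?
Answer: -127/2 ≈ -63.500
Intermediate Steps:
R = -33 (R = -3 - 30 = -33)
t = 6
N(Z, Y) = (-24 + Z)/(15 + Y)
A(U) = 62
N(R, 4*6 - 1) - A(t) = (-24 - 33)/(15 + (4*6 - 1)) - 1*62 = -57/(15 + (24 - 1)) - 62 = -57/(15 + 23) - 62 = -57/38 - 62 = (1/38)*(-57) - 62 = -3/2 - 62 = -127/2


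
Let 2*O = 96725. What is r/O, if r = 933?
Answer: 1866/96725 ≈ 0.019292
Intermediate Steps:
O = 96725/2 (O = (1/2)*96725 = 96725/2 ≈ 48363.)
r/O = 933/(96725/2) = 933*(2/96725) = 1866/96725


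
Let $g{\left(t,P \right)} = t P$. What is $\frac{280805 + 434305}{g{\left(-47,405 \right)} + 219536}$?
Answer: $\frac{715110}{200501} \approx 3.5666$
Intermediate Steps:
$g{\left(t,P \right)} = P t$
$\frac{280805 + 434305}{g{\left(-47,405 \right)} + 219536} = \frac{280805 + 434305}{405 \left(-47\right) + 219536} = \frac{715110}{-19035 + 219536} = \frac{715110}{200501}$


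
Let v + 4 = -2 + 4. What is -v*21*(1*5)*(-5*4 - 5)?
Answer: -5250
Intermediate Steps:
v = -2 (v = -4 + (-2 + 4) = -4 + 2 = -2)
-v*21*(1*5)*(-5*4 - 5) = -(-2*21)*(1*5)*(-5*4 - 5) = -(-42)*5*(-20 - 5) = -(-42)*5*(-25) = -(-42)*(-125) = -1*5250 = -5250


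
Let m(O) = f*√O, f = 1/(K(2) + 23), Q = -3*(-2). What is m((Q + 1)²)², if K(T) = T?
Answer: 49/625 ≈ 0.078400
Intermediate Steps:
Q = 6
f = 1/25 (f = 1/(2 + 23) = 1/25 ≈ 0.040000)
m(O) = √O/25
m((Q + 1)²)² = (√((6 + 1)²)/25)² = (√(7²)/25)² = (√49/25)² = ((1/25)*7)² = (7/25)² = 49/625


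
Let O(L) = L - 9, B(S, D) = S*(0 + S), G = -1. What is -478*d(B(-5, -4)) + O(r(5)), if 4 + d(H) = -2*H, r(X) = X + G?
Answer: 25807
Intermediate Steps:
r(X) = -1 + X (r(X) = X - 1 = -1 + X)
B(S, D) = S² (B(S, D) = S*S = S²)
O(L) = -9 + L
d(H) = -4 - 2*H
-478*d(B(-5, -4)) + O(r(5)) = -478*(-4 - 2*(-5)²) + (-9 + (-1 + 5)) = -478*(-4 - 2*25) + (-9 + 4) = -478*(-4 - 50) - 5 = -478*(-54) - 5 = 25812 - 5 = 25807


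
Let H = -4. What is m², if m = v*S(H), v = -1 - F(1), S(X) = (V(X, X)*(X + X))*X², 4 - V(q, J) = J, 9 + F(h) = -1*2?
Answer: 104857600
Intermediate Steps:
F(h) = -11 (F(h) = -9 - 1*2 = -9 - 2 = -11)
V(q, J) = 4 - J
S(X) = 2*X³*(4 - X) (S(X) = ((4 - X)*(X + X))*X² = ((4 - X)*(2*X))*X² = (2*X*(4 - X))*X² = 2*X³*(4 - X))
v = 10 (v = -1 - 1*(-11) = -1 + 11 = 10)
m = -10240 (m = 10*(2*(-4)³*(4 - 1*(-4))) = 10*(2*(-64)*(4 + 4)) = 10*(2*(-64)*8) = 10*(-1024) = -10240)
m² = (-10240)² = 104857600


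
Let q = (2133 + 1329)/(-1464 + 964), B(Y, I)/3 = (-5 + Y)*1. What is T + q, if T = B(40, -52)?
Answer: 24519/250 ≈ 98.076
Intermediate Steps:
B(Y, I) = -15 + 3*Y (B(Y, I) = 3*((-5 + Y)*1) = 3*(-5 + Y) = -15 + 3*Y)
q = -1731/250 (q = 3462/(-500) = 3462*(-1/500) = -1731/250 ≈ -6.9240)
T = 105 (T = -15 + 3*40 = -15 + 120 = 105)
T + q = 105 - 1731/250 = 24519/250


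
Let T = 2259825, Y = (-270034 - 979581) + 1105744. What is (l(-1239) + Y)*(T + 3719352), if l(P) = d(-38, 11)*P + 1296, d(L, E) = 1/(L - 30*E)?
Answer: -313705658964897/368 ≈ -8.5246e+11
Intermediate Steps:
Y = -143871 (Y = -1249615 + 1105744 = -143871)
l(P) = 1296 - P/368 (l(P) = (-1/(-1*(-38) + 30*11))*P + 1296 = (-1/(38 + 330))*P + 1296 = (-1/368)*P + 1296 = (-1*1/368)*P + 1296 = -P/368 + 1296 = 1296 - P/368)
(l(-1239) + Y)*(T + 3719352) = ((1296 - 1/368*(-1239)) - 143871)*(2259825 + 3719352) = ((1296 + 1239/368) - 143871)*5979177 = (478167/368 - 143871)*5979177 = -52466361/368*5979177 = -313705658964897/368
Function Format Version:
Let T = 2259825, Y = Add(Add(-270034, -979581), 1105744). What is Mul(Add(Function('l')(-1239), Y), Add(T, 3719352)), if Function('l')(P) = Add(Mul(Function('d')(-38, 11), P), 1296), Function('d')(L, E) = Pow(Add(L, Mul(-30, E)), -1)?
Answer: Rational(-313705658964897, 368) ≈ -8.5246e+11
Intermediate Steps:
Y = -143871 (Y = Add(-1249615, 1105744) = -143871)
Function('l')(P) = Add(1296, Mul(Rational(-1, 368), P)) (Function('l')(P) = Add(Mul(Mul(-1, Pow(Add(Mul(-1, -38), Mul(30, 11)), -1)), P), 1296) = Add(Mul(Mul(-1, Pow(Add(38, 330), -1)), P), 1296) = Add(Mul(Mul(-1, Pow(368, -1)), P), 1296) = Add(Mul(Mul(-1, Rational(1, 368)), P), 1296) = Add(Mul(Rational(-1, 368), P), 1296) = Add(1296, Mul(Rational(-1, 368), P)))
Mul(Add(Function('l')(-1239), Y), Add(T, 3719352)) = Mul(Add(Add(1296, Mul(Rational(-1, 368), -1239)), -143871), Add(2259825, 3719352)) = Mul(Add(Add(1296, Rational(1239, 368)), -143871), 5979177) = Mul(Add(Rational(478167, 368), -143871), 5979177) = Mul(Rational(-52466361, 368), 5979177) = Rational(-313705658964897, 368)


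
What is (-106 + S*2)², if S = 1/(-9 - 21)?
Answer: 2531281/225 ≈ 11250.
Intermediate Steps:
S = -1/30 (S = 1/(-30) = -1/30 ≈ -0.033333)
(-106 + S*2)² = (-106 - 1/30*2)² = (-106 - 1/15)² = (-1591/15)² = 2531281/225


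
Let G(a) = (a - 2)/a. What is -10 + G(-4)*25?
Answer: 55/2 ≈ 27.500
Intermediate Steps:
G(a) = (-2 + a)/a
-10 + G(-4)*25 = -10 + ((-2 - 4)/(-4))*25 = -10 - ¼*(-6)*25 = -10 + (3/2)*25 = -10 + 75/2 = 55/2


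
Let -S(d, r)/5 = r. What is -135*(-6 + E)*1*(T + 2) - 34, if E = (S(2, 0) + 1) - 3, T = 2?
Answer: 4286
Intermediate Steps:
S(d, r) = -5*r
E = -2 (E = (-5*0 + 1) - 3 = (0 + 1) - 3 = 1 - 3 = -2)
-135*(-6 + E)*1*(T + 2) - 34 = -135*(-6 - 2)*1*(2 + 2) - 34 = -(-1080)*1*4 - 34 = -(-1080)*4 - 34 = -135*(-32) - 34 = 4320 - 34 = 4286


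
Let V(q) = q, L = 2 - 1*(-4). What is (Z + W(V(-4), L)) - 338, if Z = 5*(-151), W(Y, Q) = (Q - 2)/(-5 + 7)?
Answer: -1091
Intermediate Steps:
L = 6 (L = 2 + 4 = 6)
W(Y, Q) = -1 + Q/2 (W(Y, Q) = (-2 + Q)/2 = (-2 + Q)*(½) = -1 + Q/2)
Z = -755
(Z + W(V(-4), L)) - 338 = (-755 + (-1 + (½)*6)) - 338 = (-755 + (-1 + 3)) - 338 = (-755 + 2) - 338 = -753 - 338 = -1091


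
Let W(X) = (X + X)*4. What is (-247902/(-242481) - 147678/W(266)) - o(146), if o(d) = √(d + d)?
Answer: -5880262277/85999928 - 2*√73 ≈ -85.463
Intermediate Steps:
o(d) = √2*√d (o(d) = √(2*d) = √2*√d)
W(X) = 8*X (W(X) = (2*X)*4 = 8*X)
(-247902/(-242481) - 147678/W(266)) - o(146) = (-247902/(-242481) - 147678/(8*266)) - √2*√146 = (-247902*(-1/242481) - 147678/2128) - 2*√73 = (82634/80827 - 147678*1/2128) - 2*√73 = (82634/80827 - 73839/1064) - 2*√73 = -5880262277/85999928 - 2*√73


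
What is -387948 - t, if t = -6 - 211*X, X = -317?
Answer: -454829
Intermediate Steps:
t = 66881 (t = -6 - 211*(-317) = -6 + 66887 = 66881)
-387948 - t = -387948 - 1*66881 = -387948 - 66881 = -454829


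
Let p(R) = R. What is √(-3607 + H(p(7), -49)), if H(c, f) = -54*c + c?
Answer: 3*I*√442 ≈ 63.071*I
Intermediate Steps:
H(c, f) = -53*c
√(-3607 + H(p(7), -49)) = √(-3607 - 53*7) = √(-3607 - 371) = √(-3978) = 3*I*√442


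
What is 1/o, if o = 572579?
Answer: 1/572579 ≈ 1.7465e-6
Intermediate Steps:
1/o = 1/572579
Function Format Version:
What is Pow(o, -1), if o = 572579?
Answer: Rational(1, 572579) ≈ 1.7465e-6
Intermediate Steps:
Pow(o, -1) = Pow(572579, -1) = Rational(1, 572579)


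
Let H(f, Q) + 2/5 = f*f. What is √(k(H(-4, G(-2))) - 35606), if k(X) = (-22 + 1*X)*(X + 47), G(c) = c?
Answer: I*√900166/5 ≈ 189.75*I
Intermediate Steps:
H(f, Q) = -⅖ + f² (H(f, Q) = -⅖ + f*f = -⅖ + f²)
k(X) = (-22 + X)*(47 + X)
√(k(H(-4, G(-2))) - 35606) = √((-1034 + (-⅖ + (-4)²)² + 25*(-⅖ + (-4)²)) - 35606) = √((-1034 + (-⅖ + 16)² + 25*(-⅖ + 16)) - 35606) = √((-1034 + (78/5)² + 25*(78/5)) - 35606) = √((-1034 + 6084/25 + 390) - 35606) = √(-10016/25 - 35606) = √(-900166/25) = I*√900166/5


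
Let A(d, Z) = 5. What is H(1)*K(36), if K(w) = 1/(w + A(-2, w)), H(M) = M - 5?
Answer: -4/41 ≈ -0.097561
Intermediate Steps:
H(M) = -5 + M
K(w) = 1/(5 + w) (K(w) = 1/(w + 5) = 1/(5 + w))
H(1)*K(36) = (-5 + 1)/(5 + 36) = -4/41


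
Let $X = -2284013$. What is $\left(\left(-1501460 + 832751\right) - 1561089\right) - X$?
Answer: $54215$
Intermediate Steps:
$\left(\left(-1501460 + 832751\right) - 1561089\right) - X = \left(\left(-1501460 + 832751\right) - 1561089\right) - -2284013 = \left(-668709 - 1561089\right) + 2284013 = -2229798 + 2284013 = 54215$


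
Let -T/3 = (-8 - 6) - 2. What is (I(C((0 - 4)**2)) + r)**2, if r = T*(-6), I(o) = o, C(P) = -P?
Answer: 92416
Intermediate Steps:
T = 48 (T = -3*((-8 - 6) - 2) = -3*(-14 - 2) = -3*(-16) = 48)
r = -288 (r = 48*(-6) = -288)
(I(C((0 - 4)**2)) + r)**2 = (-(0 - 4)**2 - 288)**2 = (-1*(-4)**2 - 288)**2 = (-1*16 - 288)**2 = (-16 - 288)**2 = (-304)**2 = 92416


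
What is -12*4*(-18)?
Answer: 864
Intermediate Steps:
-12*4*(-18) = -48*(-18) = 864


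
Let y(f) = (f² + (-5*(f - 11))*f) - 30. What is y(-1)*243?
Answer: -21627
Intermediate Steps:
y(f) = -30 + f² + f*(55 - 5*f) (y(f) = (f² + (-5*(-11 + f))*f) - 30 = (f² + (55 - 5*f)*f) - 30 = (f² + f*(55 - 5*f)) - 30 = -30 + f² + f*(55 - 5*f))
y(-1)*243 = (-30 - 4*(-1)² + 55*(-1))*243 = (-30 - 4*1 - 55)*243 = (-30 - 4 - 55)*243 = -89*243 = -21627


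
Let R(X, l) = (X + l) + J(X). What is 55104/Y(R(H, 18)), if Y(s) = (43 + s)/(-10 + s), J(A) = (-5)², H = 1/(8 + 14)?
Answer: 13353536/631 ≈ 21163.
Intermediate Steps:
H = 1/22 ≈ 0.045455
J(A) = 25
R(X, l) = 25 + X + l (R(X, l) = (X + l) + 25 = 25 + X + l)
Y(s) = (43 + s)/(-10 + s)
55104/Y(R(H, 18)) = 55104/(((43 + (25 + 1/22 + 18))/(-10 + (25 + 1/22 + 18)))) = 55104/(((43 + 947/22)/(-10 + 947/22))) = 55104/(((1893/22)/(727/22))) = 55104/(((22/727)*(1893/22))) = 55104/(1893/727) = 55104*(727/1893) = 13353536/631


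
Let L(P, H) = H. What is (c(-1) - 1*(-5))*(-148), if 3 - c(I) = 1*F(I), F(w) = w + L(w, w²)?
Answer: -1184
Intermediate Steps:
F(w) = w + w²
c(I) = 3 - I*(1 + I)
(c(-1) - 1*(-5))*(-148) = ((3 - 1*(-1) - 1*(-1)²) - 1*(-5))*(-148) = ((3 + 1 - 1*1) + 5)*(-148) = ((3 + 1 - 1) + 5)*(-148) = (3 + 5)*(-148) = 8*(-148) = -1184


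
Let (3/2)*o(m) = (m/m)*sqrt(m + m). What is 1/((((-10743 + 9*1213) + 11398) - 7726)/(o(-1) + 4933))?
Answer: 4933/3846 + I*sqrt(2)/5769 ≈ 1.2826 + 0.00024514*I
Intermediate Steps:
o(m) = 2*sqrt(2)*sqrt(m)/3 (o(m) = 2*((m/m)*sqrt(m + m))/3 = 2*(1*sqrt(2*m))/3 = 2*(1*(sqrt(2)*sqrt(m)))/3 = 2*(sqrt(2)*sqrt(m))/3 = 2*sqrt(2)*sqrt(m)/3)
1/((((-10743 + 9*1213) + 11398) - 7726)/(o(-1) + 4933)) = 1/((((-10743 + 9*1213) + 11398) - 7726)/(2*sqrt(2)*sqrt(-1)/3 + 4933)) = 1/((((-10743 + 10917) + 11398) - 7726)/(2*sqrt(2)*I/3 + 4933)) = 1/(((174 + 11398) - 7726)/(2*I*sqrt(2)/3 + 4933)) = 1/((11572 - 7726)/(4933 + 2*I*sqrt(2)/3)) = 1/(3846/(4933 + 2*I*sqrt(2)/3)) = 4933/3846 + I*sqrt(2)/5769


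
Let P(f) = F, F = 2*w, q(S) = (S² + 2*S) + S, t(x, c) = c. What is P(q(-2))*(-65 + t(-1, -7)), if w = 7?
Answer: -1008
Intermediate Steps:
q(S) = S² + 3*S
F = 14 (F = 2*7 = 14)
P(f) = 14
P(q(-2))*(-65 + t(-1, -7)) = 14*(-65 - 7) = 14*(-72) = -1008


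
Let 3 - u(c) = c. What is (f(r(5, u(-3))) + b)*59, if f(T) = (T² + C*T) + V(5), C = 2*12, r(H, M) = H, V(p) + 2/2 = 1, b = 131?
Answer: 16284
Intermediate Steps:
u(c) = 3 - c
V(p) = 0 (V(p) = -1 + 1 = 0)
C = 24
f(T) = T² + 24*T (f(T) = (T² + 24*T) + 0 = T² + 24*T)
(f(r(5, u(-3))) + b)*59 = (5*(24 + 5) + 131)*59 = (5*29 + 131)*59 = (145 + 131)*59 = 276*59 = 16284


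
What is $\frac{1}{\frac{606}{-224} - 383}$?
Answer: $- \frac{112}{43199} \approx -0.0025927$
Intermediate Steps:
$\frac{1}{\frac{606}{-224} - 383} = \frac{1}{606 \left(- \frac{1}{224}\right) - 383} = \frac{1}{- \frac{303}{112} - 383} = \frac{1}{- \frac{43199}{112}} = - \frac{112}{43199}$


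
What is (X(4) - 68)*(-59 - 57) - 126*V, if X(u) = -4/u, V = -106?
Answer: 21360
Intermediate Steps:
(X(4) - 68)*(-59 - 57) - 126*V = (-4/4 - 68)*(-59 - 57) - 126*(-106) = (-4*¼ - 68)*(-116) + 13356 = (-1 - 68)*(-116) + 13356 = -69*(-116) + 13356 = 8004 + 13356 = 21360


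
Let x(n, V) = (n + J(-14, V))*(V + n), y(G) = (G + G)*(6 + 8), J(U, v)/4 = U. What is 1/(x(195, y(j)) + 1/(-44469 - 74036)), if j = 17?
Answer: 118505/11052842844 ≈ 1.0722e-5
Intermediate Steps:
J(U, v) = 4*U
y(G) = 28*G (y(G) = (2*G)*14 = 28*G)
x(n, V) = (-56 + n)*(V + n) (x(n, V) = (n + 4*(-14))*(V + n) = (n - 56)*(V + n) = (-56 + n)*(V + n))
1/(x(195, y(j)) + 1/(-44469 - 74036)) = 1/((195**2 - 1568*17 - 56*195 + (28*17)*195) + 1/(-44469 - 74036)) = 1/((38025 - 56*476 - 10920 + 476*195) + 1/(-118505)) = 1/((38025 - 26656 - 10920 + 92820) - 1/118505) = 1/(93269 - 1/118505) = 1/(11052842844/118505) = 118505/11052842844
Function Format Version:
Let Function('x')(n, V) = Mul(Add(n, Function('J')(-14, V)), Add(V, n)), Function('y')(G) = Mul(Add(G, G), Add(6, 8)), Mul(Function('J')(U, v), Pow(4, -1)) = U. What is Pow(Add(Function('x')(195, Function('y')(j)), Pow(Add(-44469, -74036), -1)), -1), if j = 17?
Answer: Rational(118505, 11052842844) ≈ 1.0722e-5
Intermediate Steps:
Function('J')(U, v) = Mul(4, U)
Function('y')(G) = Mul(28, G) (Function('y')(G) = Mul(Mul(2, G), 14) = Mul(28, G))
Function('x')(n, V) = Mul(Add(-56, n), Add(V, n)) (Function('x')(n, V) = Mul(Add(n, Mul(4, -14)), Add(V, n)) = Mul(Add(n, -56), Add(V, n)) = Mul(Add(-56, n), Add(V, n)))
Pow(Add(Function('x')(195, Function('y')(j)), Pow(Add(-44469, -74036), -1)), -1) = Pow(Add(Add(Pow(195, 2), Mul(-56, Mul(28, 17)), Mul(-56, 195), Mul(Mul(28, 17), 195)), Pow(Add(-44469, -74036), -1)), -1) = Pow(Add(Add(38025, Mul(-56, 476), -10920, Mul(476, 195)), Pow(-118505, -1)), -1) = Pow(Add(Add(38025, -26656, -10920, 92820), Rational(-1, 118505)), -1) = Pow(Add(93269, Rational(-1, 118505)), -1) = Pow(Rational(11052842844, 118505), -1) = Rational(118505, 11052842844)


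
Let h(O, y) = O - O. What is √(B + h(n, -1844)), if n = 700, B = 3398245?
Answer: √3398245 ≈ 1843.4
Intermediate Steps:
h(O, y) = 0
√(B + h(n, -1844)) = √(3398245 + 0) = √3398245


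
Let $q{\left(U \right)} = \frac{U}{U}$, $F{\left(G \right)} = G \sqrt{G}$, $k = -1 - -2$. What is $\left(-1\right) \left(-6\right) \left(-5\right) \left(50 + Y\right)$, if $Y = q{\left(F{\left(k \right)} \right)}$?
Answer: $-1530$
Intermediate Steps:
$k = 1$ ($k = -1 + 2 = 1$)
$F{\left(G \right)} = G^{\frac{3}{2}}$
$q{\left(U \right)} = 1$
$Y = 1$
$\left(-1\right) \left(-6\right) \left(-5\right) \left(50 + Y\right) = \left(-1\right) \left(-6\right) \left(-5\right) \left(50 + 1\right) = 6 \left(-5\right) 51 = \left(-30\right) 51 = -1530$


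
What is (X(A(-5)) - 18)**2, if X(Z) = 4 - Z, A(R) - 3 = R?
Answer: 144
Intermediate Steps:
A(R) = 3 + R
(X(A(-5)) - 18)**2 = ((4 - (3 - 5)) - 18)**2 = ((4 - 1*(-2)) - 18)**2 = ((4 + 2) - 18)**2 = (6 - 18)**2 = (-12)**2 = 144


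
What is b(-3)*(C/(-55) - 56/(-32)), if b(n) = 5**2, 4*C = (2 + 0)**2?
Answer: 1905/44 ≈ 43.295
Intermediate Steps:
C = 1 (C = (2 + 0)**2/4 = (1/4)*2**2 = (1/4)*4 = 1)
b(n) = 25
b(-3)*(C/(-55) - 56/(-32)) = 25*(1/(-55) - 56/(-32)) = 25*(1*(-1/55) - 56*(-1/32)) = 25*(-1/55 + 7/4) = 25*(381/220) = 1905/44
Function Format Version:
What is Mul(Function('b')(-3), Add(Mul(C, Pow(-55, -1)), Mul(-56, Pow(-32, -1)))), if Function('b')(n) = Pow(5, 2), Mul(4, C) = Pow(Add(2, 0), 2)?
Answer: Rational(1905, 44) ≈ 43.295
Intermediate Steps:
C = 1 (C = Mul(Rational(1, 4), Pow(Add(2, 0), 2)) = Mul(Rational(1, 4), Pow(2, 2)) = Mul(Rational(1, 4), 4) = 1)
Function('b')(n) = 25
Mul(Function('b')(-3), Add(Mul(C, Pow(-55, -1)), Mul(-56, Pow(-32, -1)))) = Mul(25, Add(Mul(1, Pow(-55, -1)), Mul(-56, Pow(-32, -1)))) = Mul(25, Add(Mul(1, Rational(-1, 55)), Mul(-56, Rational(-1, 32)))) = Mul(25, Add(Rational(-1, 55), Rational(7, 4))) = Mul(25, Rational(381, 220)) = Rational(1905, 44)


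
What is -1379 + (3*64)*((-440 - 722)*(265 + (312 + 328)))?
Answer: -201910499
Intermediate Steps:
-1379 + (3*64)*((-440 - 722)*(265 + (312 + 328))) = -1379 + 192*(-1162*(265 + 640)) = -1379 + 192*(-1162*905) = -1379 + 192*(-1051610) = -1379 - 201909120 = -201910499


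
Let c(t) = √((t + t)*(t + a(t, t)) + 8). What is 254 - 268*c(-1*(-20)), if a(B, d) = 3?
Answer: 254 - 1072*√58 ≈ -7910.1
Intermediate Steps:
c(t) = √(8 + 2*t*(3 + t)) (c(t) = √((t + t)*(t + 3) + 8) = √((2*t)*(3 + t) + 8) = √(2*t*(3 + t) + 8) = √(8 + 2*t*(3 + t)))
254 - 268*c(-1*(-20)) = 254 - 268*√(8 + 2*(-1*(-20))² + 6*(-1*(-20))) = 254 - 268*√(8 + 2*20² + 6*20) = 254 - 268*√(8 + 2*400 + 120) = 254 - 268*√(8 + 800 + 120) = 254 - 1072*√58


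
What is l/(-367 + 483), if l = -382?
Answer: -191/58 ≈ -3.2931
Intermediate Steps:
l/(-367 + 483) = -382/(-367 + 483) = -382/116 = -382*1/116 = -191/58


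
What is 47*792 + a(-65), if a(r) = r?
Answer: 37159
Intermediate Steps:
47*792 + a(-65) = 47*792 - 65 = 37224 - 65 = 37159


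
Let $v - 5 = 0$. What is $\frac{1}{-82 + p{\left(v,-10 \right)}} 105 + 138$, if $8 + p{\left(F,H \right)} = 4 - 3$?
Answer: $\frac{12177}{89} \approx 136.82$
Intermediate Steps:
$v = 5$ ($v = 5 + 0 = 5$)
$p{\left(F,H \right)} = -7$ ($p{\left(F,H \right)} = -8 + \left(4 - 3\right) = -8 + 1 = -7$)
$\frac{1}{-82 + p{\left(v,-10 \right)}} 105 + 138 = \frac{1}{-82 - 7} \cdot 105 + 138 = \frac{1}{-89} \cdot 105 + 138 = \left(- \frac{1}{89}\right) 105 + 138 = - \frac{105}{89} + 138 = \frac{12177}{89}$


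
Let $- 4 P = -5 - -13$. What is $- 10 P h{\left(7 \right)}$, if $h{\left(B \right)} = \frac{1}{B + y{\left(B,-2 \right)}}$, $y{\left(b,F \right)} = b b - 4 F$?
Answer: $\frac{5}{16} \approx 0.3125$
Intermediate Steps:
$P = -2$ ($P = - \frac{-5 - -13}{4} = - \frac{-5 + 13}{4} = \left(- \frac{1}{4}\right) 8 = -2$)
$y{\left(b,F \right)} = b^{2} - 4 F$
$h{\left(B \right)} = \frac{1}{8 + B + B^{2}}$ ($h{\left(B \right)} = \frac{1}{B + \left(B^{2} - -8\right)} = \frac{1}{B + \left(B^{2} + 8\right)} = \frac{1}{B + \left(8 + B^{2}\right)} = \frac{1}{8 + B + B^{2}}$)
$- 10 P h{\left(7 \right)} = \frac{\left(-10\right) \left(-2\right)}{8 + 7 + 7^{2}} = \frac{20}{8 + 7 + 49} = \frac{20}{64} = 20 \cdot \frac{1}{64} = \frac{5}{16}$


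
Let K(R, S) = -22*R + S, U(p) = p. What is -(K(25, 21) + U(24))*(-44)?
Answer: -22220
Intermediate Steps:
K(R, S) = S - 22*R
-(K(25, 21) + U(24))*(-44) = -((21 - 22*25) + 24)*(-44) = -((21 - 550) + 24)*(-44) = -(-529 + 24)*(-44) = -(-505)*(-44) = -1*22220 = -22220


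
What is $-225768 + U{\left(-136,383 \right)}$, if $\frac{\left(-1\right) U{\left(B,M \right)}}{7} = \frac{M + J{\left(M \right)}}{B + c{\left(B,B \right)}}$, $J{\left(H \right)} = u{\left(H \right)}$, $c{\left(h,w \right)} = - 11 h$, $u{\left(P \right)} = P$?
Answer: $- \frac{153524921}{680} \approx -2.2577 \cdot 10^{5}$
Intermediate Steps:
$J{\left(H \right)} = H$
$U{\left(B,M \right)} = \frac{7 M}{5 B}$ ($U{\left(B,M \right)} = - 7 \frac{M + M}{B - 11 B} = - 7 \frac{2 M}{\left(-10\right) B} = - 7 \cdot 2 M \left(- \frac{1}{10 B}\right) = - 7 \left(- \frac{M}{5 B}\right) = \frac{7 M}{5 B}$)
$-225768 + U{\left(-136,383 \right)} = -225768 + \frac{7}{5} \cdot 383 \frac{1}{-136} = -225768 + \frac{7}{5} \cdot 383 \left(- \frac{1}{136}\right) = -225768 - \frac{2681}{680} = - \frac{153524921}{680}$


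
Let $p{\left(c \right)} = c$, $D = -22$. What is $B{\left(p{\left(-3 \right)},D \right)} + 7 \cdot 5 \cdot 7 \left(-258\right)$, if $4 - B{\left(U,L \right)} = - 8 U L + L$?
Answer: $-62656$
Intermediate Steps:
$B{\left(U,L \right)} = 4 - L + 8 L U$ ($B{\left(U,L \right)} = 4 - \left(- 8 U L + L\right) = 4 - \left(- 8 L U + L\right) = 4 - \left(L - 8 L U\right) = 4 + \left(- L + 8 L U\right) = 4 - L + 8 L U$)
$B{\left(p{\left(-3 \right)},D \right)} + 7 \cdot 5 \cdot 7 \left(-258\right) = \left(4 - -22 + 8 \left(-22\right) \left(-3\right)\right) + 7 \cdot 5 \cdot 7 \left(-258\right) = \left(4 + 22 + 528\right) + 35 \cdot 7 \left(-258\right) = 554 + 245 \left(-258\right) = 554 - 63210 = -62656$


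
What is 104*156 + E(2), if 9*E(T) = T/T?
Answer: 146017/9 ≈ 16224.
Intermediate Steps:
E(T) = ⅑ (E(T) = (T/T)/9 = (⅑)*1 = ⅑)
104*156 + E(2) = 104*156 + ⅑ = 16224 + ⅑ = 146017/9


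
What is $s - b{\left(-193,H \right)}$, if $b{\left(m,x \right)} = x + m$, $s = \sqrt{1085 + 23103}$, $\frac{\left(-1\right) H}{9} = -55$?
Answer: $-302 + 2 \sqrt{6047} \approx -146.48$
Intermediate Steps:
$H = 495$ ($H = \left(-9\right) \left(-55\right) = 495$)
$s = 2 \sqrt{6047}$ ($s = \sqrt{24188} = 2 \sqrt{6047} \approx 155.52$)
$b{\left(m,x \right)} = m + x$
$s - b{\left(-193,H \right)} = 2 \sqrt{6047} - \left(-193 + 495\right) = 2 \sqrt{6047} - 302 = -302 + 2 \sqrt{6047}$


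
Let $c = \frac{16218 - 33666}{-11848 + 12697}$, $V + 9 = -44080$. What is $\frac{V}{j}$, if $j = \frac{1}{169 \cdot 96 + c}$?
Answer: $- \frac{202173460264}{283} \approx -7.1439 \cdot 10^{8}$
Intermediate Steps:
$V = -44089$ ($V = -9 - 44080 = -44089$)
$c = - \frac{5816}{283}$ ($c = - \frac{17448}{849} = \left(-17448\right) \frac{1}{849} = - \frac{5816}{283} \approx -20.551$)
$j = \frac{283}{4585576}$ ($j = \frac{1}{169 \cdot 96 - \frac{5816}{283}} = \frac{1}{16224 - \frac{5816}{283}} = \frac{1}{\frac{4585576}{283}} = \frac{283}{4585576} \approx 6.1715 \cdot 10^{-5}$)
$\frac{V}{j} = - \frac{44089}{\frac{283}{4585576}} = \left(-44089\right) \frac{4585576}{283} = - \frac{202173460264}{283}$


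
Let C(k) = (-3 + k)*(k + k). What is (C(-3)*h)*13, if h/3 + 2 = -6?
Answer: -11232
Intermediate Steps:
h = -24 (h = -6 + 3*(-6) = -6 - 18 = -24)
C(k) = 2*k*(-3 + k) (C(k) = (-3 + k)*(2*k) = 2*k*(-3 + k))
(C(-3)*h)*13 = ((2*(-3)*(-3 - 3))*(-24))*13 = ((2*(-3)*(-6))*(-24))*13 = (36*(-24))*13 = -864*13 = -11232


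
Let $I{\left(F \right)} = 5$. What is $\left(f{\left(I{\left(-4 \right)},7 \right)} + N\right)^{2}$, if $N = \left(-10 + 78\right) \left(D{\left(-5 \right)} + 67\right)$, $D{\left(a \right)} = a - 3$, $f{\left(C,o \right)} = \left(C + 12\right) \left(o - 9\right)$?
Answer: $15824484$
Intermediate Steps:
$f{\left(C,o \right)} = \left(-9 + o\right) \left(12 + C\right)$ ($f{\left(C,o \right)} = \left(12 + C\right) \left(-9 + o\right) = \left(-9 + o\right) \left(12 + C\right)$)
$D{\left(a \right)} = -3 + a$
$N = 4012$ ($N = \left(-10 + 78\right) \left(\left(-3 - 5\right) + 67\right) = 68 \left(-8 + 67\right) = 68 \cdot 59 = 4012$)
$\left(f{\left(I{\left(-4 \right)},7 \right)} + N\right)^{2} = \left(\left(-108 - 45 + 12 \cdot 7 + 5 \cdot 7\right) + 4012\right)^{2} = \left(\left(-108 - 45 + 84 + 35\right) + 4012\right)^{2} = \left(-34 + 4012\right)^{2} = 3978^{2} = 15824484$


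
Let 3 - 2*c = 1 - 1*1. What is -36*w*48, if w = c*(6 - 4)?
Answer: -5184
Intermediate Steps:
c = 3/2 (c = 3/2 - (1 - 1*1)/2 = 3/2 - (1 - 1)/2 = 3/2 - 1/2*0 = 3/2 + 0 = 3/2 ≈ 1.5000)
w = 3 (w = 3*(6 - 4)/2 = (3/2)*2 = 3)
-36*w*48 = -36*3*48 = -108*48 = -5184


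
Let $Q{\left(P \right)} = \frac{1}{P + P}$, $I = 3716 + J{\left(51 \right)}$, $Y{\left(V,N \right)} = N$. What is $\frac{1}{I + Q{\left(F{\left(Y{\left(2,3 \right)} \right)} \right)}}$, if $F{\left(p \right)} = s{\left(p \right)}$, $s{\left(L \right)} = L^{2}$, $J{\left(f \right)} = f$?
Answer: $\frac{18}{67807} \approx 0.00026546$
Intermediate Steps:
$F{\left(p \right)} = p^{2}$
$I = 3767$ ($I = 3716 + 51 = 3767$)
$Q{\left(P \right)} = \frac{1}{2 P}$
$\frac{1}{I + Q{\left(F{\left(Y{\left(2,3 \right)} \right)} \right)}} = \frac{1}{3767 + \frac{1}{2 \cdot 3^{2}}} = \frac{1}{3767 + \frac{1}{2 \cdot 9}} = \frac{1}{3767 + \frac{1}{2} \cdot \frac{1}{9}} = \frac{1}{3767 + \frac{1}{18}} = \frac{1}{\frac{67807}{18}} = \frac{18}{67807}$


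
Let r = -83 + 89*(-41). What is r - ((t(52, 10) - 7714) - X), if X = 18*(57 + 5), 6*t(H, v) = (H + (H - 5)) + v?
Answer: 30479/6 ≈ 5079.8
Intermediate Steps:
t(H, v) = -5/6 + H/3 + v/6 (t(H, v) = ((H + (H - 5)) + v)/6 = ((H + (-5 + H)) + v)/6 = ((-5 + 2*H) + v)/6 = (-5 + v + 2*H)/6 = -5/6 + H/3 + v/6)
X = 1116 (X = 18*62 = 1116)
r = -3732 (r = -83 - 3649 = -3732)
r - ((t(52, 10) - 7714) - X) = -3732 - (((-5/6 + (1/3)*52 + (1/6)*10) - 7714) - 1*1116) = -3732 - (((-5/6 + 52/3 + 5/3) - 7714) - 1116) = -3732 - ((109/6 - 7714) - 1116) = -3732 - (-46175/6 - 1116) = -3732 - 1*(-52871/6) = -3732 + 52871/6 = 30479/6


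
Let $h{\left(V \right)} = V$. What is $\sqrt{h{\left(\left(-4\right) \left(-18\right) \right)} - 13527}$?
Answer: $3 i \sqrt{1495} \approx 116.0 i$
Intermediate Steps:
$\sqrt{h{\left(\left(-4\right) \left(-18\right) \right)} - 13527} = \sqrt{\left(-4\right) \left(-18\right) - 13527} = \sqrt{72 - 13527} = \sqrt{-13455} = 3 i \sqrt{1495}$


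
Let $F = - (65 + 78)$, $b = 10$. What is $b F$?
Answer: $-1430$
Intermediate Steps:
$F = -143$ ($F = \left(-1\right) 143 = -143$)
$b F = 10 \left(-143\right) = -1430$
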